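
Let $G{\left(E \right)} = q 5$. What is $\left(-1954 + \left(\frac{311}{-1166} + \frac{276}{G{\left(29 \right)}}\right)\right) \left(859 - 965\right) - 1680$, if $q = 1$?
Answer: $\frac{10979159}{55} \approx 1.9962 \cdot 10^{5}$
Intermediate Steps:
$G{\left(E \right)} = 5$ ($G{\left(E \right)} = 1 \cdot 5 = 5$)
$\left(-1954 + \left(\frac{311}{-1166} + \frac{276}{G{\left(29 \right)}}\right)\right) \left(859 - 965\right) - 1680 = \left(-1954 + \left(\frac{311}{-1166} + \frac{276}{5}\right)\right) \left(859 - 965\right) - 1680 = \left(-1954 + \left(311 \left(- \frac{1}{1166}\right) + 276 \cdot \frac{1}{5}\right)\right) \left(-106\right) - 1680 = \left(-1954 + \left(- \frac{311}{1166} + \frac{276}{5}\right)\right) \left(-106\right) - 1680 = \left(-1954 + \frac{320261}{5830}\right) \left(-106\right) - 1680 = \left(- \frac{11071559}{5830}\right) \left(-106\right) - 1680 = \frac{11071559}{55} - 1680 = \frac{10979159}{55}$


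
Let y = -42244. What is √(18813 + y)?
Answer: I*√23431 ≈ 153.07*I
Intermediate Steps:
√(18813 + y) = √(18813 - 42244) = √(-23431) = I*√23431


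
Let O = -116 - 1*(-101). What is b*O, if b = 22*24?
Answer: -7920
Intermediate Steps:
b = 528
O = -15 (O = -116 + 101 = -15)
b*O = 528*(-15) = -7920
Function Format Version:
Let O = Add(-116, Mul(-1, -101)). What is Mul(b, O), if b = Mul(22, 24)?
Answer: -7920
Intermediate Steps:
b = 528
O = -15 (O = Add(-116, 101) = -15)
Mul(b, O) = Mul(528, -15) = -7920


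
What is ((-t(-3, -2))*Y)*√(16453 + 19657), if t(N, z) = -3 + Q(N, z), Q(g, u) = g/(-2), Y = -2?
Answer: -3*√36110 ≈ -570.08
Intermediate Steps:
Q(g, u) = -g/2 (Q(g, u) = g*(-½) = -g/2)
t(N, z) = -3 - N/2
((-t(-3, -2))*Y)*√(16453 + 19657) = (-(-3 - ½*(-3))*(-2))*√(16453 + 19657) = (-(-3 + 3/2)*(-2))*√36110 = (-1*(-3/2)*(-2))*√36110 = ((3/2)*(-2))*√36110 = -3*√36110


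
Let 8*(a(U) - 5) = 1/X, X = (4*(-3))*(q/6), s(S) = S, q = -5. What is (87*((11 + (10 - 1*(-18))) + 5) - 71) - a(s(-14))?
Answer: 300159/80 ≈ 3752.0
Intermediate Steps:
X = 10 (X = (4*(-3))*(-5/6) = -(-60)/6 = -12*(-⅚) = 10)
a(U) = 401/80 (a(U) = 5 + (⅛)/10 = 5 + (⅛)*(⅒) = 5 + 1/80 = 401/80)
(87*((11 + (10 - 1*(-18))) + 5) - 71) - a(s(-14)) = (87*((11 + (10 - 1*(-18))) + 5) - 71) - 1*401/80 = (87*((11 + (10 + 18)) + 5) - 71) - 401/80 = (87*((11 + 28) + 5) - 71) - 401/80 = (87*(39 + 5) - 71) - 401/80 = (87*44 - 71) - 401/80 = (3828 - 71) - 401/80 = 3757 - 401/80 = 300159/80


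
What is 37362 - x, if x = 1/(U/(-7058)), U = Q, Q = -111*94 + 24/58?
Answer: 5652282553/151287 ≈ 37361.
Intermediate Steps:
Q = -302574/29 (Q = -10434 + 24*(1/58) = -10434 + 12/29 = -302574/29 ≈ -10434.)
U = -302574/29 ≈ -10434.
x = 102341/151287 (x = 1/(-302574/29/(-7058)) = 1/(-302574/29*(-1/7058)) = 1/(151287/102341) = 102341/151287 ≈ 0.67647)
37362 - x = 37362 - 1*102341/151287 = 37362 - 102341/151287 = 5652282553/151287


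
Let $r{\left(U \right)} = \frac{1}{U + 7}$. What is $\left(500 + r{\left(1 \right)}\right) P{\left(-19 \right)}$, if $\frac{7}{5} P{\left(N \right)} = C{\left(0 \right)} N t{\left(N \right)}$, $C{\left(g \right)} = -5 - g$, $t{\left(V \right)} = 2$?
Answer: $\frac{1900475}{28} \approx 67874.0$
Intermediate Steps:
$r{\left(U \right)} = \frac{1}{7 + U}$
$P{\left(N \right)} = - \frac{50 N}{7}$ ($P{\left(N \right)} = \frac{5 \left(-5 - 0\right) N 2}{7} = \frac{5 \left(-5 + 0\right) N 2}{7} = \frac{5 - 5 N 2}{7} = \frac{5 \left(- 10 N\right)}{7} = - \frac{50 N}{7}$)
$\left(500 + r{\left(1 \right)}\right) P{\left(-19 \right)} = \left(500 + \frac{1}{7 + 1}\right) \left(\left(- \frac{50}{7}\right) \left(-19\right)\right) = \left(500 + \frac{1}{8}\right) \frac{950}{7} = \frac{4001}{8} \cdot \frac{950}{7} = \frac{1900475}{28}$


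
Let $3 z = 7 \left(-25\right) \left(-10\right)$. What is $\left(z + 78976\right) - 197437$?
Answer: $- \frac{353633}{3} \approx -1.1788 \cdot 10^{5}$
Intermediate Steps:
$z = \frac{1750}{3}$ ($z = \frac{7 \left(-25\right) \left(-10\right)}{3} = \frac{\left(-175\right) \left(-10\right)}{3} = \frac{1}{3} \cdot 1750 = \frac{1750}{3} \approx 583.33$)
$\left(z + 78976\right) - 197437 = \left(\frac{1750}{3} + 78976\right) - 197437 = \frac{238678}{3} - 197437 = - \frac{353633}{3}$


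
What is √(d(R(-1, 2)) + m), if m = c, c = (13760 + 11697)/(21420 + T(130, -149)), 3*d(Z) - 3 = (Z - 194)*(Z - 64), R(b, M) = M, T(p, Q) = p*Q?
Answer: √669276374/410 ≈ 63.099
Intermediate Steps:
T(p, Q) = Q*p
d(Z) = 1 + (-194 + Z)*(-64 + Z)/3 (d(Z) = 1 + ((Z - 194)*(Z - 64))/3 = 1 + ((-194 + Z)*(-64 + Z))/3 = 1 + (-194 + Z)*(-64 + Z)/3)
c = 25457/2050 (c = (13760 + 11697)/(21420 - 149*130) = 25457/(21420 - 19370) = 25457/2050 ≈ 12.418)
m = 25457/2050 ≈ 12.418
√(d(R(-1, 2)) + m) = √((12419/3 - 86*2 + (⅓)*2²) + 25457/2050) = √((12419/3 - 172 + (⅓)*4) + 25457/2050) = √((12419/3 - 172 + 4/3) + 25457/2050) = √(3969 + 25457/2050) = √(8161907/2050) = √669276374/410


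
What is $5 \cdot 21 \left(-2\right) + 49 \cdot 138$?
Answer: $6552$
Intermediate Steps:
$5 \cdot 21 \left(-2\right) + 49 \cdot 138 = 105 \left(-2\right) + 6762 = -210 + 6762 = 6552$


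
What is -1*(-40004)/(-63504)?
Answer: -10001/15876 ≈ -0.62994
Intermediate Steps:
-1*(-40004)/(-63504) = 40004*(-1/63504) = -10001/15876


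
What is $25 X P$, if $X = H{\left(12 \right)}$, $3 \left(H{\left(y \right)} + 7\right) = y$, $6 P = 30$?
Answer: $-375$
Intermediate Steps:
$P = 5$ ($P = \frac{1}{6} \cdot 30 = 5$)
$H{\left(y \right)} = -7 + \frac{y}{3}$
$X = -3$ ($X = -7 + \frac{1}{3} \cdot 12 = -7 + 4 = -3$)
$25 X P = 25 \left(-3\right) 5 = \left(-75\right) 5 = -375$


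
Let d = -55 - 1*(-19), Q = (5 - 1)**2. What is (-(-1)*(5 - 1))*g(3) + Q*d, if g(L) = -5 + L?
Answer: -584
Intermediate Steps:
Q = 16 (Q = 4**2 = 16)
d = -36 (d = -55 + 19 = -36)
(-(-1)*(5 - 1))*g(3) + Q*d = (-(-1)*(5 - 1))*(-5 + 3) + 16*(-36) = -(-1)*4*(-2) - 576 = -1*(-4)*(-2) - 576 = 4*(-2) - 576 = -8 - 576 = -584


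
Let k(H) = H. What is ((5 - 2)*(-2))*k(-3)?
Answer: 18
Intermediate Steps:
((5 - 2)*(-2))*k(-3) = ((5 - 2)*(-2))*(-3) = (3*(-2))*(-3) = -6*(-3) = 18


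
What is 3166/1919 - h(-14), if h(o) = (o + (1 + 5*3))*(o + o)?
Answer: 110630/1919 ≈ 57.650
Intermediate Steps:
h(o) = 2*o*(16 + o) (h(o) = (o + (1 + 15))*(2*o) = (o + 16)*(2*o) = (16 + o)*(2*o) = 2*o*(16 + o))
3166/1919 - h(-14) = 3166/1919 - 2*(-14)*(16 - 14) = 3166*(1/1919) - 2*(-14)*2 = 3166/1919 - 1*(-56) = 3166/1919 + 56 = 110630/1919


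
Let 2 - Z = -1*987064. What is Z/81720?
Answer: 54837/4540 ≈ 12.079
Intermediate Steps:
Z = 987066 (Z = 2 - (-1)*987064 = 2 - 1*(-987064) = 2 + 987064 = 987066)
Z/81720 = 987066/81720 = 987066*(1/81720) = 54837/4540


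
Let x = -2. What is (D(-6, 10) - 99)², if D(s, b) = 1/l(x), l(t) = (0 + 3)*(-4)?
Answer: 1413721/144 ≈ 9817.5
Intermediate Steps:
l(t) = -12 (l(t) = 3*(-4) = -12)
D(s, b) = -1/12 (D(s, b) = 1/(-12) = -1/12)
(D(-6, 10) - 99)² = (-1/12 - 99)² = (-1189/12)² = 1413721/144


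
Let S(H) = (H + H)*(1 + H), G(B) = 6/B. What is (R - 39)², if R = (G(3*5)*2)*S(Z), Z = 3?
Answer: 9801/25 ≈ 392.04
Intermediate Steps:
S(H) = 2*H*(1 + H) (S(H) = (2*H)*(1 + H) = 2*H*(1 + H))
R = 96/5 (R = ((6/((3*5)))*2)*(2*3*(1 + 3)) = ((6/15)*2)*(2*3*4) = ((6*(1/15))*2)*24 = ((⅖)*2)*24 = (⅘)*24 = 96/5 ≈ 19.200)
(R - 39)² = (96/5 - 39)² = (-99/5)² = 9801/25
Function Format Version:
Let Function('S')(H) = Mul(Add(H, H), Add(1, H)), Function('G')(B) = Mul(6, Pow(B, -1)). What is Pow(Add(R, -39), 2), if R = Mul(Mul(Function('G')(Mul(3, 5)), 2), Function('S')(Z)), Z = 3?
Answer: Rational(9801, 25) ≈ 392.04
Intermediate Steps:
Function('S')(H) = Mul(2, H, Add(1, H)) (Function('S')(H) = Mul(Mul(2, H), Add(1, H)) = Mul(2, H, Add(1, H)))
R = Rational(96, 5) (R = Mul(Mul(Mul(6, Pow(Mul(3, 5), -1)), 2), Mul(2, 3, Add(1, 3))) = Mul(Mul(Mul(6, Pow(15, -1)), 2), Mul(2, 3, 4)) = Mul(Mul(Mul(6, Rational(1, 15)), 2), 24) = Mul(Mul(Rational(2, 5), 2), 24) = Mul(Rational(4, 5), 24) = Rational(96, 5) ≈ 19.200)
Pow(Add(R, -39), 2) = Pow(Add(Rational(96, 5), -39), 2) = Pow(Rational(-99, 5), 2) = Rational(9801, 25)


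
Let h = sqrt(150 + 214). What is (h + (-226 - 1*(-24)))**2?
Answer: 41168 - 808*sqrt(91) ≈ 33460.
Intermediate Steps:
h = 2*sqrt(91) (h = sqrt(364) = 2*sqrt(91) ≈ 19.079)
(h + (-226 - 1*(-24)))**2 = (2*sqrt(91) + (-226 - 1*(-24)))**2 = (2*sqrt(91) + (-226 + 24))**2 = (2*sqrt(91) - 202)**2 = (-202 + 2*sqrt(91))**2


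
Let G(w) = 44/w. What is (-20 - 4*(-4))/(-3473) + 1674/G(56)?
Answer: 81393272/38203 ≈ 2130.5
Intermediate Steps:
(-20 - 4*(-4))/(-3473) + 1674/G(56) = (-20 - 4*(-4))/(-3473) + 1674/((44/56)) = (-20 + 16)*(-1/3473) + 1674/((44*(1/56))) = -4*(-1/3473) + 1674/(11/14) = 4/3473 + 1674*(14/11) = 4/3473 + 23436/11 = 81393272/38203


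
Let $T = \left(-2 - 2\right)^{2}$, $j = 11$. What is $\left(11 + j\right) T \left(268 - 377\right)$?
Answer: $-38368$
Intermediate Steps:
$T = 16$ ($T = \left(-4\right)^{2} = 16$)
$\left(11 + j\right) T \left(268 - 377\right) = \left(11 + 11\right) 16 \left(268 - 377\right) = 22 \cdot 16 \left(-109\right) = 352 \left(-109\right) = -38368$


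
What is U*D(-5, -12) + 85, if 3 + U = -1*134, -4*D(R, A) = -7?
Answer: -619/4 ≈ -154.75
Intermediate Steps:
D(R, A) = 7/4 (D(R, A) = -¼*(-7) = 7/4)
U = -137 (U = -3 - 1*134 = -3 - 134 = -137)
U*D(-5, -12) + 85 = -137*7/4 + 85 = -959/4 + 85 = -619/4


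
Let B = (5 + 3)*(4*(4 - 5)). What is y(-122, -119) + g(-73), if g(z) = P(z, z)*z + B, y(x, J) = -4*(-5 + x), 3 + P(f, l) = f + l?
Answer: 11353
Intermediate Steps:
P(f, l) = -3 + f + l (P(f, l) = -3 + (f + l) = -3 + f + l)
y(x, J) = 20 - 4*x
B = -32 (B = 8*(4*(-1)) = 8*(-4) = -32)
g(z) = -32 + z*(-3 + 2*z) (g(z) = (-3 + z + z)*z - 32 = (-3 + 2*z)*z - 32 = z*(-3 + 2*z) - 32 = -32 + z*(-3 + 2*z))
y(-122, -119) + g(-73) = (20 - 4*(-122)) + (-32 - 73*(-3 + 2*(-73))) = (20 + 488) + (-32 - 73*(-3 - 146)) = 508 + (-32 - 73*(-149)) = 508 + (-32 + 10877) = 508 + 10845 = 11353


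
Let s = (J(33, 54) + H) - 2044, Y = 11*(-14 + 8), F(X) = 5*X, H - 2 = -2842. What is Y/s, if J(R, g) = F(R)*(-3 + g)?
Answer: -2/107 ≈ -0.018692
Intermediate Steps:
H = -2840 (H = 2 - 2842 = -2840)
Y = -66 (Y = 11*(-6) = -66)
J(R, g) = 5*R*(-3 + g) (J(R, g) = (5*R)*(-3 + g) = 5*R*(-3 + g))
s = 3531 (s = (5*33*(-3 + 54) - 2840) - 2044 = (5*33*51 - 2840) - 2044 = (8415 - 2840) - 2044 = 5575 - 2044 = 3531)
Y/s = -66/3531 = -66*1/3531 = -2/107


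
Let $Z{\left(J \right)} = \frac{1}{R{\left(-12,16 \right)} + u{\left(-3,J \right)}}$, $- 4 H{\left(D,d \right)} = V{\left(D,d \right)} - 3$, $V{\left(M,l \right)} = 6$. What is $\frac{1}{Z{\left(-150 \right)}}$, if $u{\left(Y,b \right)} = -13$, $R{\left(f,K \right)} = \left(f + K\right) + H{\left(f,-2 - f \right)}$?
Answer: $- \frac{39}{4} \approx -9.75$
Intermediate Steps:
$H{\left(D,d \right)} = - \frac{3}{4}$ ($H{\left(D,d \right)} = - \frac{6 - 3}{4} = \left(- \frac{1}{4}\right) 3 = - \frac{3}{4}$)
$R{\left(f,K \right)} = - \frac{3}{4} + K + f$ ($R{\left(f,K \right)} = \left(f + K\right) - \frac{3}{4} = \left(K + f\right) - \frac{3}{4} = - \frac{3}{4} + K + f$)
$Z{\left(J \right)} = - \frac{4}{39}$ ($Z{\left(J \right)} = \frac{1}{\left(- \frac{3}{4} + 16 - 12\right) - 13} = \frac{1}{\frac{13}{4} - 13} = \frac{1}{- \frac{39}{4}} = - \frac{4}{39}$)
$\frac{1}{Z{\left(-150 \right)}} = \frac{1}{- \frac{4}{39}} = - \frac{39}{4}$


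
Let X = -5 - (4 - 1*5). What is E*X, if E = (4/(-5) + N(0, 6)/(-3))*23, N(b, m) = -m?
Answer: -552/5 ≈ -110.40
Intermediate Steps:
X = -4 (X = -5 - (4 - 5) = -5 - 1*(-1) = -5 + 1 = -4)
E = 138/5 (E = (4/(-5) - 1*6/(-3))*23 = (4*(-1/5) - 6*(-1/3))*23 = (-4/5 + 2)*23 = (6/5)*23 = 138/5 ≈ 27.600)
E*X = (138/5)*(-4) = -552/5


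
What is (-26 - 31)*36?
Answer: -2052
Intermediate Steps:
(-26 - 31)*36 = -57*36 = -2052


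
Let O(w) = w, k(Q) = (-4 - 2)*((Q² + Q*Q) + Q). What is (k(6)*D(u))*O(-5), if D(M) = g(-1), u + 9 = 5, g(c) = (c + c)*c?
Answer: 4680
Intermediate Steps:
g(c) = 2*c² (g(c) = (2*c)*c = 2*c²)
k(Q) = -12*Q² - 6*Q (k(Q) = -6*((Q² + Q²) + Q) = -6*(2*Q² + Q) = -6*(Q + 2*Q²) = -12*Q² - 6*Q)
u = -4 (u = -9 + 5 = -4)
D(M) = 2 (D(M) = 2*(-1)² = 2*1 = 2)
(k(6)*D(u))*O(-5) = (-6*6*(1 + 2*6)*2)*(-5) = (-6*6*(1 + 12)*2)*(-5) = (-6*6*13*2)*(-5) = -468*2*(-5) = -936*(-5) = 4680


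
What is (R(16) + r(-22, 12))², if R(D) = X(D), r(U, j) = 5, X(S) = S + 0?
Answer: 441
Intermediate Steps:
X(S) = S
R(D) = D
(R(16) + r(-22, 12))² = (16 + 5)² = 21² = 441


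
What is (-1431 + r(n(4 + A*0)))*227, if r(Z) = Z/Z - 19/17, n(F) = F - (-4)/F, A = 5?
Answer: -5522683/17 ≈ -3.2486e+5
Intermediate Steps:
n(F) = F + 4/F
r(Z) = -2/17 (r(Z) = 1 - 19*1/17 = 1 - 19/17 = -2/17)
(-1431 + r(n(4 + A*0)))*227 = (-1431 - 2/17)*227 = -24329/17*227 = -5522683/17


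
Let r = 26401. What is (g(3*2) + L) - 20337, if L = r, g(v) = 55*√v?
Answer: 6064 + 55*√6 ≈ 6198.7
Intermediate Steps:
L = 26401
(g(3*2) + L) - 20337 = (55*√(3*2) + 26401) - 20337 = (55*√6 + 26401) - 20337 = (26401 + 55*√6) - 20337 = 6064 + 55*√6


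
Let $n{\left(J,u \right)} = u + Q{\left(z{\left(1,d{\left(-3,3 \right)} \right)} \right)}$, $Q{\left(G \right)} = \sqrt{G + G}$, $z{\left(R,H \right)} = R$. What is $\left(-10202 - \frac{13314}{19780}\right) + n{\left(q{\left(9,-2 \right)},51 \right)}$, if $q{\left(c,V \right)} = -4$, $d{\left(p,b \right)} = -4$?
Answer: $- \frac{100400047}{9890} + \sqrt{2} \approx -10150.0$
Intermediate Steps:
$Q{\left(G \right)} = \sqrt{2} \sqrt{G}$ ($Q{\left(G \right)} = \sqrt{2 G} = \sqrt{2} \sqrt{G}$)
$n{\left(J,u \right)} = u + \sqrt{2}$ ($n{\left(J,u \right)} = u + \sqrt{2} \sqrt{1} = u + \sqrt{2} \cdot 1 = u + \sqrt{2}$)
$\left(-10202 - \frac{13314}{19780}\right) + n{\left(q{\left(9,-2 \right)},51 \right)} = \left(-10202 - \frac{13314}{19780}\right) + \left(51 + \sqrt{2}\right) = \left(-10202 - \frac{6657}{9890}\right) + \left(51 + \sqrt{2}\right) = - \frac{100904437}{9890} + \left(51 + \sqrt{2}\right) = - \frac{100400047}{9890} + \sqrt{2}$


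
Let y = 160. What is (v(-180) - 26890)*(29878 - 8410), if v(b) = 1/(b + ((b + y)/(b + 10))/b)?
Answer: -158982012928560/275401 ≈ -5.7727e+8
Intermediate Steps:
v(b) = 1/(b + (160 + b)/(b*(10 + b))) (v(b) = 1/(b + ((b + 160)/(b + 10))/b) = 1/(b + ((160 + b)/(10 + b))/b) = 1/(b + (160 + b)/(b*(10 + b))))
(v(-180) - 26890)*(29878 - 8410) = (-180*(10 - 180)/(160 - 180 + (-180)³ + 10*(-180)²) - 26890)*(29878 - 8410) = (-180*(-170)/(160 - 180 - 5832000 + 10*32400) - 26890)*21468 = (-180*(-170)/(160 - 180 - 5832000 + 324000) - 26890)*21468 = (-180*(-170)/(-5508020) - 26890)*21468 = (-180*(-1/5508020)*(-170) - 26890)*21468 = (-1530/275401 - 26890)*21468 = -7405534420/275401*21468 = -158982012928560/275401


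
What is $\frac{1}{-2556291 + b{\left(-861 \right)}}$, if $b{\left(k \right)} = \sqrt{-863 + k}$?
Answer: $- \frac{2556291}{6534623678405} - \frac{2 i \sqrt{431}}{6534623678405} \approx -3.9119 \cdot 10^{-7} - 6.354 \cdot 10^{-12} i$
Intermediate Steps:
$\frac{1}{-2556291 + b{\left(-861 \right)}} = \frac{1}{-2556291 + \sqrt{-863 - 861}} = \frac{1}{-2556291 + \sqrt{-1724}} = \frac{1}{-2556291 + 2 i \sqrt{431}}$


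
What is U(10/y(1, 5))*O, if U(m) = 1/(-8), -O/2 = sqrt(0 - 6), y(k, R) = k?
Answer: I*sqrt(6)/4 ≈ 0.61237*I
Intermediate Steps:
O = -2*I*sqrt(6) (O = -2*sqrt(0 - 6) = -2*I*sqrt(6) ≈ -4.899*I)
U(m) = -1/8
U(10/y(1, 5))*O = -(-1)*I*sqrt(6)/4 = I*sqrt(6)/4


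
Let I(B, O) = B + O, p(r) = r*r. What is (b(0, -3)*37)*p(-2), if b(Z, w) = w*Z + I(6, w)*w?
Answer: -1332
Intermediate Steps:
p(r) = r**2
b(Z, w) = Z*w + w*(6 + w) (b(Z, w) = w*Z + (6 + w)*w = Z*w + w*(6 + w))
(b(0, -3)*37)*p(-2) = (-3*(6 + 0 - 3)*37)*(-2)**2 = (-3*3*37)*4 = -9*37*4 = -333*4 = -1332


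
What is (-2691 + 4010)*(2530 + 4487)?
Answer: 9255423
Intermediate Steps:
(-2691 + 4010)*(2530 + 4487) = 1319*7017 = 9255423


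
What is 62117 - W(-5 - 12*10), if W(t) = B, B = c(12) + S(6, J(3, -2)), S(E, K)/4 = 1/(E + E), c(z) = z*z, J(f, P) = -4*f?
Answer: 185918/3 ≈ 61973.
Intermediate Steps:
c(z) = z²
S(E, K) = 2/E (S(E, K) = 4/(E + E) = 4/((2*E)) = 4*(1/(2*E)) = 2/E)
B = 433/3 (B = 12² + 2/6 = 144 + 2*(⅙) = 144 + ⅓ = 433/3 ≈ 144.33)
W(t) = 433/3
62117 - W(-5 - 12*10) = 62117 - 1*433/3 = 62117 - 433/3 = 185918/3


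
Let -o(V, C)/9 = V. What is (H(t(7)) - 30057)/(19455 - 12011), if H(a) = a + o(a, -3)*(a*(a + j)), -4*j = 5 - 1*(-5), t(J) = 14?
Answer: -50329/7444 ≈ -6.7610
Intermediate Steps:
o(V, C) = -9*V
j = -5/2 (j = -(5 - 1*(-5))/4 = -(5 + 5)/4 = -¼*10 = -5/2 ≈ -2.5000)
H(a) = a - 9*a²*(-5/2 + a) (H(a) = a + (-9*a)*(a*(a - 5/2)) = a + (-9*a)*(a*(-5/2 + a)) = a - 9*a²*(-5/2 + a))
(H(t(7)) - 30057)/(19455 - 12011) = ((½)*14*(2 - 18*14² + 45*14) - 30057)/(19455 - 12011) = ((½)*14*(2 - 18*196 + 630) - 30057)/7444 = ((½)*14*(2 - 3528 + 630) - 30057)*(1/7444) = ((½)*14*(-2896) - 30057)*(1/7444) = (-20272 - 30057)*(1/7444) = -50329*1/7444 = -50329/7444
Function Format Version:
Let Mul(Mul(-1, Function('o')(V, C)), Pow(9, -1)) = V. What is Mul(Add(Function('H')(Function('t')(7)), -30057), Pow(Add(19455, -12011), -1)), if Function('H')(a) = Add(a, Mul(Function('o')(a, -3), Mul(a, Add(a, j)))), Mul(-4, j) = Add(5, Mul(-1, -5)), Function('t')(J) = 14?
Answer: Rational(-50329, 7444) ≈ -6.7610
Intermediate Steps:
Function('o')(V, C) = Mul(-9, V)
j = Rational(-5, 2) (j = Mul(Rational(-1, 4), Add(5, Mul(-1, -5))) = Mul(Rational(-1, 4), Add(5, 5)) = Mul(Rational(-1, 4), 10) = Rational(-5, 2) ≈ -2.5000)
Function('H')(a) = Add(a, Mul(-9, Pow(a, 2), Add(Rational(-5, 2), a))) (Function('H')(a) = Add(a, Mul(Mul(-9, a), Mul(a, Add(a, Rational(-5, 2))))) = Add(a, Mul(Mul(-9, a), Mul(a, Add(Rational(-5, 2), a)))) = Add(a, Mul(-9, Pow(a, 2), Add(Rational(-5, 2), a))))
Mul(Add(Function('H')(Function('t')(7)), -30057), Pow(Add(19455, -12011), -1)) = Mul(Add(Mul(Rational(1, 2), 14, Add(2, Mul(-18, Pow(14, 2)), Mul(45, 14))), -30057), Pow(Add(19455, -12011), -1)) = Mul(Add(Mul(Rational(1, 2), 14, Add(2, Mul(-18, 196), 630)), -30057), Pow(7444, -1)) = Mul(Add(Mul(Rational(1, 2), 14, Add(2, -3528, 630)), -30057), Rational(1, 7444)) = Mul(Add(Mul(Rational(1, 2), 14, -2896), -30057), Rational(1, 7444)) = Mul(Add(-20272, -30057), Rational(1, 7444)) = Mul(-50329, Rational(1, 7444)) = Rational(-50329, 7444)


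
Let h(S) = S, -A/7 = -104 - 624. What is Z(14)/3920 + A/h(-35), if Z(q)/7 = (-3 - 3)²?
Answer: -4075/28 ≈ -145.54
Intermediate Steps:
Z(q) = 252 (Z(q) = 7*(-3 - 3)² = 7*(-6)² = 7*36 = 252)
A = 5096 (A = -7*(-104 - 624) = -7*(-728) = 5096)
Z(14)/3920 + A/h(-35) = 252/3920 + 5096/(-35) = 252*(1/3920) + 5096*(-1/35) = 9/140 - 728/5 = -4075/28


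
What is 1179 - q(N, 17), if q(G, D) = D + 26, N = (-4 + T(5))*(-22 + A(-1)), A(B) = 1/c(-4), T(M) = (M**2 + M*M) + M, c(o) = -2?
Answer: 1136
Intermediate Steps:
T(M) = M + 2*M**2 (T(M) = (M**2 + M**2) + M = 2*M**2 + M = M + 2*M**2)
A(B) = -1/2 (A(B) = 1/(-2) = -1/2)
N = -2295/2 (N = (-4 + 5*(1 + 2*5))*(-22 - 1/2) = (-4 + 5*(1 + 10))*(-45/2) = (-4 + 5*11)*(-45/2) = (-4 + 55)*(-45/2) = 51*(-45/2) = -2295/2 ≈ -1147.5)
q(G, D) = 26 + D
1179 - q(N, 17) = 1179 - (26 + 17) = 1179 - 1*43 = 1179 - 43 = 1136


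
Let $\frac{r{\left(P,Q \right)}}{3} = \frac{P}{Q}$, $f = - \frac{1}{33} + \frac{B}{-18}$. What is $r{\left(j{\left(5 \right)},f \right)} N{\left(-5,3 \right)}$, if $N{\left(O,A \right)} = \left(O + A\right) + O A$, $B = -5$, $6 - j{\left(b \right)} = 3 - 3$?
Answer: $- \frac{60588}{49} \approx -1236.5$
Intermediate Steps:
$j{\left(b \right)} = 6$ ($j{\left(b \right)} = 6 - \left(3 - 3\right) = 6 - 0 = 6 + 0 = 6$)
$f = \frac{49}{198}$ ($f = - \frac{1}{33} - \frac{5}{-18} = \left(-1\right) \frac{1}{33} - - \frac{5}{18} = - \frac{1}{33} + \frac{5}{18} = \frac{49}{198} \approx 0.24747$)
$r{\left(P,Q \right)} = \frac{3 P}{Q}$ ($r{\left(P,Q \right)} = 3 \frac{P}{Q} = \frac{3 P}{Q}$)
$N{\left(O,A \right)} = A + O + A O$ ($N{\left(O,A \right)} = \left(A + O\right) + A O = A + O + A O$)
$r{\left(j{\left(5 \right)},f \right)} N{\left(-5,3 \right)} = 3 \cdot 6 \frac{1}{\frac{49}{198}} \left(3 - 5 + 3 \left(-5\right)\right) = 3 \cdot 6 \cdot \frac{198}{49} \left(3 - 5 - 15\right) = \frac{3564}{49} \left(-17\right) = - \frac{60588}{49}$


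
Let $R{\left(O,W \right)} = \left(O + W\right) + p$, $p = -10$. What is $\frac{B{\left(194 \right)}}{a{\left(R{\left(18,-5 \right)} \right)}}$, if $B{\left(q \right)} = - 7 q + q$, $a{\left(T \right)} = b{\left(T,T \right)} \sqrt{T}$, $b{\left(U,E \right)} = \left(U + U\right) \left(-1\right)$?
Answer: $\frac{194 \sqrt{3}}{3} \approx 112.01$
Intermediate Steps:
$R{\left(O,W \right)} = -10 + O + W$ ($R{\left(O,W \right)} = \left(O + W\right) - 10 = -10 + O + W$)
$b{\left(U,E \right)} = - 2 U$ ($b{\left(U,E \right)} = 2 U \left(-1\right) = - 2 U$)
$a{\left(T \right)} = - 2 T^{\frac{3}{2}}$ ($a{\left(T \right)} = - 2 T \sqrt{T} = - 2 T^{\frac{3}{2}}$)
$B{\left(q \right)} = - 6 q$
$\frac{B{\left(194 \right)}}{a{\left(R{\left(18,-5 \right)} \right)}} = \frac{\left(-6\right) 194}{\left(-2\right) \left(-10 + 18 - 5\right)^{\frac{3}{2}}} = - \frac{1164}{\left(-2\right) 3^{\frac{3}{2}}} = - \frac{1164}{\left(-2\right) 3 \sqrt{3}} = - \frac{1164}{\left(-6\right) \sqrt{3}} = - 1164 \left(- \frac{\sqrt{3}}{18}\right) = \frac{194 \sqrt{3}}{3}$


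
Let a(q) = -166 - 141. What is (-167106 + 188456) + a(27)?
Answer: 21043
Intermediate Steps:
a(q) = -307
(-167106 + 188456) + a(27) = (-167106 + 188456) - 307 = 21350 - 307 = 21043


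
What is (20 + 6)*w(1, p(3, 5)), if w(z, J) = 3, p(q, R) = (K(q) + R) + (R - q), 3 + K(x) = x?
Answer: 78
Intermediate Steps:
K(x) = -3 + x
p(q, R) = -3 + 2*R (p(q, R) = ((-3 + q) + R) + (R - q) = (-3 + R + q) + (R - q) = -3 + 2*R)
(20 + 6)*w(1, p(3, 5)) = (20 + 6)*3 = 26*3 = 78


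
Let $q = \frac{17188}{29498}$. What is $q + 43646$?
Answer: $\frac{643743448}{14749} \approx 43647.0$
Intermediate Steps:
$q = \frac{8594}{14749}$ ($q = 17188 \cdot \frac{1}{29498} = \frac{8594}{14749} \approx 0.58268$)
$q + 43646 = \frac{8594}{14749} + 43646 = \frac{643743448}{14749}$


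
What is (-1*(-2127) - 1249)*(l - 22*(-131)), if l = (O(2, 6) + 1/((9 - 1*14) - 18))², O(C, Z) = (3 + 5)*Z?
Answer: 2406762186/529 ≈ 4.5496e+6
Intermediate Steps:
O(C, Z) = 8*Z
l = 1216609/529 (l = (8*6 + 1/((9 - 1*14) - 18))² = (48 + 1/((9 - 14) - 18))² = (48 + 1/(-5 - 18))² = (48 + 1/(-23))² = (48 - 1/23)² = (1103/23)² = 1216609/529 ≈ 2299.8)
(-1*(-2127) - 1249)*(l - 22*(-131)) = (-1*(-2127) - 1249)*(1216609/529 - 22*(-131)) = (2127 - 1249)*(1216609/529 + 2882) = 878*(2741187/529) = 2406762186/529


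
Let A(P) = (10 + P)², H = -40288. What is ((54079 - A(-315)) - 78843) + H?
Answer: -158077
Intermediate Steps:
((54079 - A(-315)) - 78843) + H = ((54079 - (10 - 315)²) - 78843) - 40288 = ((54079 - 1*(-305)²) - 78843) - 40288 = ((54079 - 1*93025) - 78843) - 40288 = ((54079 - 93025) - 78843) - 40288 = (-38946 - 78843) - 40288 = -117789 - 40288 = -158077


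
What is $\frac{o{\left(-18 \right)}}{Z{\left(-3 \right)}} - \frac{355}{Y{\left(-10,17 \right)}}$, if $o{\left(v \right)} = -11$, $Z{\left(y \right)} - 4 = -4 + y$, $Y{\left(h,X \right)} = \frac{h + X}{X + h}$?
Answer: $- \frac{1054}{3} \approx -351.33$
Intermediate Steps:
$Y{\left(h,X \right)} = 1$ ($Y{\left(h,X \right)} = \frac{X + h}{X + h} = 1$)
$Z{\left(y \right)} = y$ ($Z{\left(y \right)} = 4 + \left(-4 + y\right) = y$)
$\frac{o{\left(-18 \right)}}{Z{\left(-3 \right)}} - \frac{355}{Y{\left(-10,17 \right)}} = - \frac{11}{-3} - \frac{355}{1} = \left(-11\right) \left(- \frac{1}{3}\right) - 355 = \frac{11}{3} - 355 = - \frac{1054}{3}$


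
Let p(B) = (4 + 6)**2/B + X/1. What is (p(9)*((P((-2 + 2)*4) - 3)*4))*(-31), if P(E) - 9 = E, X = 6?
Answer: -38192/3 ≈ -12731.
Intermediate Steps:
P(E) = 9 + E
p(B) = 6 + 100/B (p(B) = (4 + 6)**2/B + 6/1 = 10**2/B + 6*1 = 100/B + 6 = 6 + 100/B)
(p(9)*((P((-2 + 2)*4) - 3)*4))*(-31) = ((6 + 100/9)*(((9 + (-2 + 2)*4) - 3)*4))*(-31) = ((6 + 100*(1/9))*(((9 + 0*4) - 3)*4))*(-31) = ((6 + 100/9)*(((9 + 0) - 3)*4))*(-31) = (154*((9 - 3)*4)/9)*(-31) = (154*(6*4)/9)*(-31) = ((154/9)*24)*(-31) = (1232/3)*(-31) = -38192/3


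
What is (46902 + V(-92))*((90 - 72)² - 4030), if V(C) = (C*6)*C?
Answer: -362024316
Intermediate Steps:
V(C) = 6*C² (V(C) = (6*C)*C = 6*C²)
(46902 + V(-92))*((90 - 72)² - 4030) = (46902 + 6*(-92)²)*((90 - 72)² - 4030) = (46902 + 6*8464)*(18² - 4030) = (46902 + 50784)*(324 - 4030) = 97686*(-3706) = -362024316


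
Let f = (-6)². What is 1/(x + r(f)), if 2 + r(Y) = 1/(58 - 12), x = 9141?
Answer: 46/420395 ≈ 0.00010942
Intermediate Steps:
f = 36
r(Y) = -91/46 (r(Y) = -2 + 1/(58 - 12) = -2 + 1/46 = -91/46)
1/(x + r(f)) = 1/(9141 - 91/46) = 1/(420395/46) = 46/420395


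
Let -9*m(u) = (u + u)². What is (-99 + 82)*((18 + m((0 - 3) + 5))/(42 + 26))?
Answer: -73/18 ≈ -4.0556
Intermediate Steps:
m(u) = -4*u²/9 (m(u) = -(u + u)²/9 = -4*u²/9)
(-99 + 82)*((18 + m((0 - 3) + 5))/(42 + 26)) = (-99 + 82)*((18 - 4*((0 - 3) + 5)²/9)/(42 + 26)) = -17*(18 - 4*(-3 + 5)²/9)/68 = -17*(18 - 4/9*2²)/68 = -17*(18 - 4/9*4)/68 = -17*(18 - 16/9)/68 = -2482/(9*68) = -17*73/306 = -73/18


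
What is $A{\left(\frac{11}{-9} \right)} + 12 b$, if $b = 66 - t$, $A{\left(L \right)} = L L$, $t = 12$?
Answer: $\frac{52609}{81} \approx 649.49$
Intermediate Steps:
$A{\left(L \right)} = L^{2}$
$b = 54$ ($b = 66 - 12 = 54$)
$A{\left(\frac{11}{-9} \right)} + 12 b = \left(\frac{11}{-9}\right)^{2} + 12 \cdot 54 = \left(11 \left(- \frac{1}{9}\right)\right)^{2} + 648 = \left(- \frac{11}{9}\right)^{2} + 648 = \frac{121}{81} + 648 = \frac{52609}{81}$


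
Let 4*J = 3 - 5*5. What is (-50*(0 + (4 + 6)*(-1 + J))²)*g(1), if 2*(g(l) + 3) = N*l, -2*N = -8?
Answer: 211250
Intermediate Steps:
N = 4 (N = -½*(-8) = 4)
J = -11/2 (J = (3 - 5*5)/4 = (3 - 25)/4 = (¼)*(-22) = -11/2 ≈ -5.5000)
g(l) = -3 + 2*l (g(l) = -3 + (4*l)/2 = -3 + 2*l)
(-50*(0 + (4 + 6)*(-1 + J))²)*g(1) = (-50*(0 + (4 + 6)*(-1 - 11/2))²)*(-3 + 2*1) = (-50*(0 + 10*(-13/2))²)*(-3 + 2) = -50*(0 - 65)²*(-1) = -50*(-65)²*(-1) = -50*4225*(-1) = -211250*(-1) = 211250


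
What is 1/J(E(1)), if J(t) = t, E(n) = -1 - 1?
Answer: -½ ≈ -0.50000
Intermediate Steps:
E(n) = -2
1/J(E(1)) = 1/(-2) = -½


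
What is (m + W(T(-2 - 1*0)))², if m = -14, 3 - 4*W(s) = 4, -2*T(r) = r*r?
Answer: 3249/16 ≈ 203.06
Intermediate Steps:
T(r) = -r²/2 (T(r) = -r*r/2 = -r²/2)
W(s) = -¼ (W(s) = ¾ - ¼*4 = ¾ - 1 = -¼)
(m + W(T(-2 - 1*0)))² = (-14 - ¼)² = (-57/4)² = 3249/16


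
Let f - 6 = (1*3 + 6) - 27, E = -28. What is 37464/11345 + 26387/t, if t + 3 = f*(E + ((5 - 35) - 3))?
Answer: 326671771/8270505 ≈ 39.498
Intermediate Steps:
f = -12 (f = 6 + ((1*3 + 6) - 27) = 6 + ((3 + 6) - 27) = 6 + (9 - 27) = 6 - 18 = -12)
t = 729 (t = -3 - 12*(-28 + ((5 - 35) - 3)) = -3 - 12*(-28 + (-30 - 3)) = -3 - 12*(-28 - 33) = -3 - 12*(-61) = -3 + 732 = 729)
37464/11345 + 26387/t = 37464/11345 + 26387/729 = 326671771/8270505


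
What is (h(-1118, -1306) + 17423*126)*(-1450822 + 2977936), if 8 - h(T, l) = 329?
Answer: 3351980106378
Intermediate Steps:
h(T, l) = -321 (h(T, l) = 8 - 1*329 = 8 - 329 = -321)
(h(-1118, -1306) + 17423*126)*(-1450822 + 2977936) = (-321 + 17423*126)*(-1450822 + 2977936) = (-321 + 2195298)*1527114 = 2194977*1527114 = 3351980106378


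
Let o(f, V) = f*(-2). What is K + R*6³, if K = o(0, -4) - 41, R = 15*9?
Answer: 29119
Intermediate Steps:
R = 135
o(f, V) = -2*f
K = -41 (K = -2*0 - 41 = 0 - 41 = -41)
K + R*6³ = -41 + 135*6³ = -41 + 135*216 = -41 + 29160 = 29119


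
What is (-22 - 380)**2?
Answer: 161604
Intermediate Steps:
(-22 - 380)**2 = (-402)**2 = 161604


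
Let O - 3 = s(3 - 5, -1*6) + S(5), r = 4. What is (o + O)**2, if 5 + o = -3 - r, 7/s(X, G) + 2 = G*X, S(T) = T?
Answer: 1089/100 ≈ 10.890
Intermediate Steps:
s(X, G) = 7/(-2 + G*X)
o = -12 (o = -5 + (-3 - 1*4) = -5 + (-3 - 4) = -5 - 7 = -12)
O = 87/10 (O = 3 + (7/(-2 + (-1*6)*(3 - 5)) + 5) = 3 + (7/(-2 - 6*(-2)) + 5) = 3 + (7/(-2 + 12) + 5) = 3 + (7/10 + 5) = 3 + 57/10 = 87/10 ≈ 8.7000)
(o + O)**2 = (-12 + 87/10)**2 = (-33/10)**2 = 1089/100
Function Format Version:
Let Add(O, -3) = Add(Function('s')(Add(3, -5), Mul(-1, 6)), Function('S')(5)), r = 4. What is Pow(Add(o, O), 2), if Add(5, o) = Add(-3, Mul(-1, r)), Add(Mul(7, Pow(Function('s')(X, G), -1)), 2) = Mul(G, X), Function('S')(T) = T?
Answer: Rational(1089, 100) ≈ 10.890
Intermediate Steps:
Function('s')(X, G) = Mul(7, Pow(Add(-2, Mul(G, X)), -1))
o = -12 (o = Add(-5, Add(-3, Mul(-1, 4))) = Add(-5, Add(-3, -4)) = Add(-5, -7) = -12)
O = Rational(87, 10) (O = Add(3, Add(Mul(7, Pow(Add(-2, Mul(Mul(-1, 6), Add(3, -5))), -1)), 5)) = Add(3, Add(Mul(7, Pow(Add(-2, Mul(-6, -2)), -1)), 5)) = Add(3, Add(Mul(7, Pow(Add(-2, 12), -1)), 5)) = Add(3, Add(Mul(7, Pow(10, -1)), 5)) = Add(3, Add(Mul(7, Rational(1, 10)), 5)) = Add(3, Add(Rational(7, 10), 5)) = Add(3, Rational(57, 10)) = Rational(87, 10) ≈ 8.7000)
Pow(Add(o, O), 2) = Pow(Add(-12, Rational(87, 10)), 2) = Pow(Rational(-33, 10), 2) = Rational(1089, 100)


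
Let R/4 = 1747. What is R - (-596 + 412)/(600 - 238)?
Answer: 1264920/181 ≈ 6988.5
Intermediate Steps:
R = 6988 (R = 4*1747 = 6988)
R - (-596 + 412)/(600 - 238) = 6988 - (-596 + 412)/(600 - 238) = 6988 - (-184)/362 = 6988 - 1*(-92/181) = 6988 + 92/181 = 1264920/181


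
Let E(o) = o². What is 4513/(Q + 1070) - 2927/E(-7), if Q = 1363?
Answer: -6900254/119217 ≈ -57.880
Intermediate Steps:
4513/(Q + 1070) - 2927/E(-7) = 4513/(1363 + 1070) - 2927/((-7)²) = 4513/2433 - 2927/49 = -6900254/119217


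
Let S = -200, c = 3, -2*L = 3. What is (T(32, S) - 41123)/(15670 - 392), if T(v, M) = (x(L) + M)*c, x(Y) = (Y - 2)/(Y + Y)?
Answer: -83439/30556 ≈ -2.7307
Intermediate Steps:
L = -3/2 (L = -1/2*3 = -3/2 ≈ -1.5000)
x(Y) = (-2 + Y)/(2*Y) (x(Y) = (-2 + Y)/((2*Y)) = (-2 + Y)*(1/(2*Y)) = (-2 + Y)/(2*Y))
T(v, M) = 7/2 + 3*M (T(v, M) = ((-2 - 3/2)/(2*(-3/2)) + M)*3 = ((1/2)*(-2/3)*(-7/2) + M)*3 = (7/6 + M)*3 = 7/2 + 3*M)
(T(32, S) - 41123)/(15670 - 392) = ((7/2 + 3*(-200)) - 41123)/(15670 - 392) = ((7/2 - 600) - 41123)/15278 = (-1193/2 - 41123)*(1/15278) = -83439/2*1/15278 = -83439/30556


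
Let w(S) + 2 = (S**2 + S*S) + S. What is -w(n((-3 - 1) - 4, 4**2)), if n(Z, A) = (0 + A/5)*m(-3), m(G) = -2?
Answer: -1838/25 ≈ -73.520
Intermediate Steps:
n(Z, A) = -2*A/5 (n(Z, A) = (0 + A/5)*(-2) = (A/5)*(-2) = -2*A/5)
w(S) = -2 + S + 2*S**2 (w(S) = -2 + ((S**2 + S*S) + S) = -2 + ((S**2 + S**2) + S) = -2 + (2*S**2 + S) = -2 + (S + 2*S**2) = -2 + S + 2*S**2)
-w(n((-3 - 1) - 4, 4**2)) = -(-2 - 2/5*4**2 + 2*(-2/5*4**2)**2) = -(-2 - 2/5*16 + 2*(-2/5*16)**2) = -(-2 - 32/5 + 2*(-32/5)**2) = -(-2 - 32/5 + 2*(1024/25)) = -(-2 - 32/5 + 2048/25) = -1*1838/25 = -1838/25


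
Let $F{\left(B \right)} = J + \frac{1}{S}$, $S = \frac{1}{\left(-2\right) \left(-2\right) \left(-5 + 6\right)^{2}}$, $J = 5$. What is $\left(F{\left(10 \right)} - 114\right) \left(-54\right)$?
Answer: $5670$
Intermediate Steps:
$S = \frac{1}{4}$ ($S = \frac{1}{4 \cdot 1^{2}} = \frac{1}{4 \cdot 1} = \frac{1}{4} \approx 0.25$)
$F{\left(B \right)} = 9$ ($F{\left(B \right)} = 5 + \frac{1}{\frac{1}{4}} = 5 + 4 = 9$)
$\left(F{\left(10 \right)} - 114\right) \left(-54\right) = \left(9 - 114\right) \left(-54\right) = \left(-105\right) \left(-54\right) = 5670$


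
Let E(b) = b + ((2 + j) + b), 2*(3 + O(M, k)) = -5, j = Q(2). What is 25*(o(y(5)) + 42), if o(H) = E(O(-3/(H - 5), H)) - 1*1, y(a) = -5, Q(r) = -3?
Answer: 725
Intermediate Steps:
j = -3
O(M, k) = -11/2 (O(M, k) = -3 + (½)*(-5) = -3 - 5/2 = -11/2)
E(b) = -1 + 2*b (E(b) = b + ((2 - 3) + b) = b + (-1 + b) = -1 + 2*b)
o(H) = -13 (o(H) = (-1 + 2*(-11/2)) - 1*1 = (-1 - 11) - 1 = -12 - 1 = -13)
25*(o(y(5)) + 42) = 25*(-13 + 42) = 25*29 = 725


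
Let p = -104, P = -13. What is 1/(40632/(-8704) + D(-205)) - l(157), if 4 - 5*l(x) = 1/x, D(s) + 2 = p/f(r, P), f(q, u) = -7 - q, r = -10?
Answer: -87155199/105909845 ≈ -0.82292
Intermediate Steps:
D(s) = -110/3 (D(s) = -2 - 104/(-7 - 1*(-10)) = -2 - 104/(-7 + 10) = -2 - 104/3 = -110/3)
l(x) = ⅘ - 1/(5*x)
1/(40632/(-8704) + D(-205)) - l(157) = 1/(40632/(-8704) - 110/3) - (-1 + 4*157)/(5*157) = 1/(40632*(-1/8704) - 110/3) - (-1 + 628)/(5*157) = 1/(-5079/1088 - 110/3) - 627/(5*157) = 1/(-134917/3264) - 1*627/785 = -3264/134917 - 627/785 = -87155199/105909845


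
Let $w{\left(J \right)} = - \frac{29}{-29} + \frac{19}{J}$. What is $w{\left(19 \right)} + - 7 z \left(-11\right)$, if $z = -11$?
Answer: $-845$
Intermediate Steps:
$w{\left(J \right)} = 1 + \frac{19}{J}$ ($w{\left(J \right)} = \left(-29\right) \left(- \frac{1}{29}\right) + \frac{19}{J} = 1 + \frac{19}{J}$)
$w{\left(19 \right)} + - 7 z \left(-11\right) = \frac{19 + 19}{19} + \left(-7\right) \left(-11\right) \left(-11\right) = \frac{1}{19} \cdot 38 + 77 \left(-11\right) = 2 - 847 = -845$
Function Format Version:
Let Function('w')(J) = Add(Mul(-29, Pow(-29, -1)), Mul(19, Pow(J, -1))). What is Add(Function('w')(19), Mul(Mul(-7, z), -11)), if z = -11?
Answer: -845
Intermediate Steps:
Function('w')(J) = Add(1, Mul(19, Pow(J, -1))) (Function('w')(J) = Add(Mul(-29, Rational(-1, 29)), Mul(19, Pow(J, -1))) = Add(1, Mul(19, Pow(J, -1))))
Add(Function('w')(19), Mul(Mul(-7, z), -11)) = Add(Mul(Pow(19, -1), Add(19, 19)), Mul(Mul(-7, -11), -11)) = Add(Mul(Rational(1, 19), 38), Mul(77, -11)) = Add(2, -847) = -845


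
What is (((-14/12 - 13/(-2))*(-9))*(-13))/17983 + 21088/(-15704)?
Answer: -46178276/35300629 ≈ -1.3081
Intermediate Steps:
(((-14/12 - 13/(-2))*(-9))*(-13))/17983 + 21088/(-15704) = (((-14*1/12 - 13*(-1/2))*(-9))*(-13))*(1/17983) + 21088*(-1/15704) = (((-7/6 + 13/2)*(-9))*(-13))*(1/17983) - 2636/1963 = (((16/3)*(-9))*(-13))*(1/17983) - 2636/1963 = -48*(-13)*(1/17983) - 2636/1963 = 624*(1/17983) - 2636/1963 = 624/17983 - 2636/1963 = -46178276/35300629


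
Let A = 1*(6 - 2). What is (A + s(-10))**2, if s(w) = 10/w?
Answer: 9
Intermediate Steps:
A = 4 (A = 1*4 = 4)
(A + s(-10))**2 = (4 + 10/(-10))**2 = (4 + 10*(-1/10))**2 = (4 - 1)**2 = 3**2 = 9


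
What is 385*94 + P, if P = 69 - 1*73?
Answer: 36186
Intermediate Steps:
P = -4 (P = 69 - 73 = -4)
385*94 + P = 385*94 - 4 = 36190 - 4 = 36186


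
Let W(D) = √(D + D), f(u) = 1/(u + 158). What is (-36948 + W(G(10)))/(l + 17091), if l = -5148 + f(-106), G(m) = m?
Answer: -1921296/621037 + 104*√5/621037 ≈ -3.0933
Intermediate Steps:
f(u) = 1/(158 + u)
W(D) = √2*√D (W(D) = √(2*D) = √2*√D)
l = -267695/52 (l = -5148 + 1/(158 - 106) = -5148 + 1/52 = -267695/52 ≈ -5148.0)
(-36948 + W(G(10)))/(l + 17091) = (-36948 + √2*√10)/(-267695/52 + 17091) = (-36948 + 2*√5)/(621037/52) = (-36948 + 2*√5)*(52/621037) = -1921296/621037 + 104*√5/621037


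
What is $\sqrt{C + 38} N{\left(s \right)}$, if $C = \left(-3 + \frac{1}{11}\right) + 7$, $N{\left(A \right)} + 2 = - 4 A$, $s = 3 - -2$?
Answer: $- 2 \sqrt{5093} \approx -142.73$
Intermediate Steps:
$s = 5$ ($s = 3 + 2 = 5$)
$N{\left(A \right)} = -2 - 4 A$
$C = \frac{45}{11}$ ($C = \left(-3 + \frac{1}{11}\right) + 7 = - \frac{32}{11} + 7 = \frac{45}{11} \approx 4.0909$)
$\sqrt{C + 38} N{\left(s \right)} = \sqrt{\frac{45}{11} + 38} \left(-2 - 20\right) = \sqrt{\frac{463}{11}} \left(-2 - 20\right) = \frac{\sqrt{5093}}{11} \left(-22\right) = - 2 \sqrt{5093}$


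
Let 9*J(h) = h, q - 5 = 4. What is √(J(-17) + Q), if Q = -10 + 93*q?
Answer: √7426/3 ≈ 28.725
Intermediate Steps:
q = 9 (q = 5 + 4 = 9)
J(h) = h/9
Q = 827 (Q = -10 + 93*9 = -10 + 837 = 827)
√(J(-17) + Q) = √((⅑)*(-17) + 827) = √(-17/9 + 827) = √(7426/9) = √7426/3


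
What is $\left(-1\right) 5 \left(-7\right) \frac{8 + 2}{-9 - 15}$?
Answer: $- \frac{175}{12} \approx -14.583$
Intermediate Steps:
$\left(-1\right) 5 \left(-7\right) \frac{8 + 2}{-9 - 15} = \left(-5\right) \left(-7\right) \frac{10}{-24} = 35 \cdot 10 \left(- \frac{1}{24}\right) = 35 \left(- \frac{5}{12}\right) = - \frac{175}{12}$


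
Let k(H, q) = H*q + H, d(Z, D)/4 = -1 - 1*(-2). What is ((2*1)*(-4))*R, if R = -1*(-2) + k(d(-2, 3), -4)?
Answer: 80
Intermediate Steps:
d(Z, D) = 4 (d(Z, D) = 4*(-1 - 1*(-2)) = 4*(-1 + 2) = 4*1 = 4)
k(H, q) = H + H*q
R = -10 (R = -1*(-2) + 4*(1 - 4) = 2 + 4*(-3) = 2 - 12 = -10)
((2*1)*(-4))*R = ((2*1)*(-4))*(-10) = (2*(-4))*(-10) = -8*(-10) = 80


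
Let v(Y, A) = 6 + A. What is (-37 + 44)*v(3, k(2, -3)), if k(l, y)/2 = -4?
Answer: -14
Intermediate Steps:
k(l, y) = -8 (k(l, y) = 2*(-4) = -8)
(-37 + 44)*v(3, k(2, -3)) = (-37 + 44)*(6 - 8) = 7*(-2) = -14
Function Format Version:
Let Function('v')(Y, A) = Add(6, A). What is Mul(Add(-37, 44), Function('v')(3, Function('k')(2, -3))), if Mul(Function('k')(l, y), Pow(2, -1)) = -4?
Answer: -14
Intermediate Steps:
Function('k')(l, y) = -8 (Function('k')(l, y) = Mul(2, -4) = -8)
Mul(Add(-37, 44), Function('v')(3, Function('k')(2, -3))) = Mul(Add(-37, 44), Add(6, -8)) = Mul(7, -2) = -14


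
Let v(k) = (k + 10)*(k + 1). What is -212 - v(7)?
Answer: -348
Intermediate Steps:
v(k) = (1 + k)*(10 + k) (v(k) = (10 + k)*(1 + k) = (1 + k)*(10 + k))
-212 - v(7) = -212 - (10 + 7**2 + 11*7) = -212 - (10 + 49 + 77) = -212 - 1*136 = -212 - 136 = -348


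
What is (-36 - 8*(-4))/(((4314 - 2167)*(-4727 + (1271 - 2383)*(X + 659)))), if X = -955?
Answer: -4/696540475 ≈ -5.7427e-9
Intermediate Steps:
(-36 - 8*(-4))/(((4314 - 2167)*(-4727 + (1271 - 2383)*(X + 659)))) = (-36 - 8*(-4))/(((4314 - 2167)*(-4727 + (1271 - 2383)*(-955 + 659)))) = (-36 + 32)/((2147*(-4727 - 1112*(-296)))) = -4*1/(2147*(-4727 + 329152)) = -4/(2147*324425) = -4/696540475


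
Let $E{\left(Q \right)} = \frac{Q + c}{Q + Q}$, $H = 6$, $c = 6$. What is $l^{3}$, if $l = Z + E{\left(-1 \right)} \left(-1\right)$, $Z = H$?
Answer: $\frac{4913}{8} \approx 614.13$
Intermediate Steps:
$Z = 6$
$E{\left(Q \right)} = \frac{6 + Q}{2 Q}$ ($E{\left(Q \right)} = \frac{Q + 6}{Q + Q} = \frac{6 + Q}{2 Q}$)
$l = \frac{17}{2}$ ($l = 6 + \frac{6 - 1}{2 \left(-1\right)} \left(-1\right) = 6 + \frac{1}{2} \left(-1\right) 5 \left(-1\right) = 6 - - \frac{5}{2} = 6 + \frac{5}{2} = \frac{17}{2} \approx 8.5$)
$l^{3} = \left(\frac{17}{2}\right)^{3} = \frac{4913}{8}$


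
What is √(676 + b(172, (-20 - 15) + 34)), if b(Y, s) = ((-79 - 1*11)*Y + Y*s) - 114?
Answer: I*√15090 ≈ 122.84*I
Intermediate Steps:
b(Y, s) = -114 - 90*Y + Y*s (b(Y, s) = ((-79 - 11)*Y + Y*s) - 114 = (-90*Y + Y*s) - 114 = -114 - 90*Y + Y*s)
√(676 + b(172, (-20 - 15) + 34)) = √(676 + (-114 - 90*172 + 172*((-20 - 15) + 34))) = √(676 + (-114 - 15480 + 172*(-35 + 34))) = √(676 + (-114 - 15480 + 172*(-1))) = √(676 + (-114 - 15480 - 172)) = √(676 - 15766) = √(-15090) = I*√15090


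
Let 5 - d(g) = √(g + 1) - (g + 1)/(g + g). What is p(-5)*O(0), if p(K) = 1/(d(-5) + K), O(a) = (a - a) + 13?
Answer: 5/4 + 25*I/4 ≈ 1.25 + 6.25*I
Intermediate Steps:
O(a) = 13 (O(a) = 0 + 13 = 13)
d(g) = 5 - √(1 + g) + (1 + g)/(2*g) (d(g) = 5 - (√(g + 1) - (g + 1)/(g + g)) = 5 - (√(1 + g) - (1 + g)/(2*g)) = 5 + (-√(1 + g) + (1 + g)/(2*g)) = 5 - √(1 + g) + (1 + g)/(2*g))
p(K) = 1/(27/5 + K - 2*I) (p(K) = 1/((11/2 + (½)/(-5) - √(1 - 5)) + K) = 1/((11/2 + (½)*(-⅕) - √(-4)) + K) = 1/((11/2 - ⅒ - 2*I) + K) = 1/((27/5 - 2*I) + K) = 1/(27/5 + K - 2*I))
p(-5)*O(0) = (5/(27 - 10*I + 5*(-5)))*13 = (5/(27 - 10*I - 25))*13 = (5/(2 - 10*I))*13 = (5*((2 + 10*I)/104))*13 = (5*(2 + 10*I)/104)*13 = 5*(2 + 10*I)/8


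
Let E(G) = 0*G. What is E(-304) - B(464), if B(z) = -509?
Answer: 509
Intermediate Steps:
E(G) = 0
E(-304) - B(464) = 0 - 1*(-509) = 0 + 509 = 509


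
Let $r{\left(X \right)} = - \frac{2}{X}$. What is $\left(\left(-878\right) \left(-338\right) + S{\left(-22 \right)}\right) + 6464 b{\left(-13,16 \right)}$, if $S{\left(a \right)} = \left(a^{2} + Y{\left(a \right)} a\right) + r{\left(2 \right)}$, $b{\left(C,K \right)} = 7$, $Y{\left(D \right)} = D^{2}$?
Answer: $331847$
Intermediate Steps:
$S{\left(a \right)} = -1 + a^{2} + a^{3}$ ($S{\left(a \right)} = \left(a^{2} + a^{2} a\right) - \frac{2}{2} = \left(a^{2} + a^{3}\right) - 1 = -1 + a^{2} + a^{3}$)
$\left(\left(-878\right) \left(-338\right) + S{\left(-22 \right)}\right) + 6464 b{\left(-13,16 \right)} = \left(\left(-878\right) \left(-338\right) + \left(-1 + \left(-22\right)^{2} + \left(-22\right)^{3}\right)\right) + 6464 \cdot 7 = \left(296764 - 10165\right) + 45248 = 286599 + 45248 = 331847$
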